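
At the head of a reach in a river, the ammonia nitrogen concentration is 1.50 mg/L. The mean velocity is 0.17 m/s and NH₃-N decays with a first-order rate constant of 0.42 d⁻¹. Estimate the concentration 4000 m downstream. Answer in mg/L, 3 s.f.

1.34 mg/L

Travel time t = 4000 m / 0.17 m/s = 4000/0.17 = 2.353e+04 s = 0.2723 d.
First-order decay: C = 1.50·exp(−0.42·0.2723) = 1.50·0.8919 = 1.338 mg/L.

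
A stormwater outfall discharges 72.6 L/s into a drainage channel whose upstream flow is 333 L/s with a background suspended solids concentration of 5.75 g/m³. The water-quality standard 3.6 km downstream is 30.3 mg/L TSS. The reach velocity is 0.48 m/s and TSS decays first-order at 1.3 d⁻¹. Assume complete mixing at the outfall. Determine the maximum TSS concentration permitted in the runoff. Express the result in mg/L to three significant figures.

72.6 L/s = 0.0726 m³/s.
333 L/s = 0.333 m³/s.
Travel time to the compliance point: t = 3600/0.48 = 7500 s = 0.08681 d; decay factor exp(−1.3·0.08681) = 0.8933.
So the concentration just after mixing may be at most 30.3/0.8933 = 33.92 mg/L.
Mass balance: 33.92·0.4056 = 0.0726·Cₑ + 0.333·5.75.
Cₑ = (13.76 − 1.915) / 0.0726 = 163.1 mg/L.

163 mg/L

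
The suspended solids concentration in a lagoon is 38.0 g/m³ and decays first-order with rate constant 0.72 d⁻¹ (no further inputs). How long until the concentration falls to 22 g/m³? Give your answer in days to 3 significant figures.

0.759 d

t = ln(C₀/C)/k = ln(38.0/22)/0.72 = 0.5465/0.72 = 0.7591 d.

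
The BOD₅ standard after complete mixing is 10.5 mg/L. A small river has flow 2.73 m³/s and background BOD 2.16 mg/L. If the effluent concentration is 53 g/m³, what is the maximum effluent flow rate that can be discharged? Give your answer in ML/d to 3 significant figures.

Mass balance at complete mixing: C_std·(Q_w + Q_r) = Q_w·C_e + Q_r·C_b.
Rearranging, Q_w = Q_r·(C_std − C_b)/(C_e − C_std) = 2.73·(10.5 − 2.16) / (53 − 10.5) = 0.5357 m³/s.
= 46.29 ML/d.

46.3 ML/d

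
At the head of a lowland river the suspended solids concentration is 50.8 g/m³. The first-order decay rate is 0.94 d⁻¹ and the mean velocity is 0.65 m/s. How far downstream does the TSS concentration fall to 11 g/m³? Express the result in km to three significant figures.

From C = C₀·e^(−kt), t = ln(C₀/C)/k = ln(50.8/11)/0.94 = 1.53/0.94 = 1.628 d.
Distance = v·t = 0.65 m/s × 1.406e+05 s = 9.141e+04 m = 91.41 km.

91.4 km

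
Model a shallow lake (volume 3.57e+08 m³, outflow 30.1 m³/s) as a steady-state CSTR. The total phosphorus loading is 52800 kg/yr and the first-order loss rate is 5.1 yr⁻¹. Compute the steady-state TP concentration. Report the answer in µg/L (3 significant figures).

Outflow Q = 30.1 m³/s × 3.156e+07 s/yr = 9.499e+08 m³/yr.
Steady-state CSTR mass balance: W = Q·C + k·V·C, so C = W/(Q + kV).
Q + kV = 9.499e+08 + 5.1·3.57e+08 = 2.771e+09 m³/yr.
C = 52800/2.771e+09 = 1.906e-05 kg/m³ = 0.01906 mg/L = 19.06 µg/L.

19.1 µg/L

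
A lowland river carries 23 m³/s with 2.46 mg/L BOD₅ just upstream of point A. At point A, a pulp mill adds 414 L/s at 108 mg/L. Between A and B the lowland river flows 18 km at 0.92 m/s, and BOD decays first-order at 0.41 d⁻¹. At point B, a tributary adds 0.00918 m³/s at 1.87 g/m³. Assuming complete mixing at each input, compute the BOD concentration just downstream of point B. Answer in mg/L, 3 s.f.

414 L/s = 0.414 m³/s.
After input A: C = (23·2.46 + 0.414·108) / 23.41 = 4.326 mg/L.
Over the 18 km reach to input B (t = 1.957e+04 s = 0.2264 d), decay gives C = 4.326·exp(−0.41·0.2264) = 3.943 mg/L.
After input B: C = (23.41·3.943 + 0.00918·1.87) / 23.42 = 3.942 mg/L.

3.94 mg/L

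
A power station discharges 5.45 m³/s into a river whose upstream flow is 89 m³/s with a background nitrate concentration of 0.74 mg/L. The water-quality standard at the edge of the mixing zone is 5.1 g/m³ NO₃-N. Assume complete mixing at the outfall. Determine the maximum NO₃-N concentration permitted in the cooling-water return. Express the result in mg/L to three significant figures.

Mass balance: 5.1·94.45 = 5.45·Cₑ + 89·0.74.
Cₑ = (481.7 − 65.86) / 5.45 = 76.3 mg/L.

76.3 mg/L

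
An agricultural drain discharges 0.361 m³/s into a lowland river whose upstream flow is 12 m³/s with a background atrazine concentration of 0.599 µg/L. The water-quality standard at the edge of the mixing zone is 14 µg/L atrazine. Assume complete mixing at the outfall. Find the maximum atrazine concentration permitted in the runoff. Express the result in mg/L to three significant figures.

0.599 µg/L = 0.000599 mg/L.
14 µg/L = 0.014 mg/L.
Mass balance: 0.014·12.36 = 0.361·Cₑ + 12·0.000599.
Cₑ = (0.1731 − 0.007188) / 0.361 = 0.4595 mg/L.

0.459 mg/L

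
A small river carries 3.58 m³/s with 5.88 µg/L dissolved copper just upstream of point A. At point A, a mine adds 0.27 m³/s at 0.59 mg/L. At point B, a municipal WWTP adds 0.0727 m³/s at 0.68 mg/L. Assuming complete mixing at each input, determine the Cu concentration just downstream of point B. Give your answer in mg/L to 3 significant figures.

5.88 µg/L = 0.00588 mg/L.
After input A: C = (3.58·0.00588 + 0.27·0.59) / 3.85 = 0.04684 mg/L.
After input B: C = (3.85·0.04684 + 0.0727·0.68) / 3.923 = 0.05858 mg/L.

0.0586 mg/L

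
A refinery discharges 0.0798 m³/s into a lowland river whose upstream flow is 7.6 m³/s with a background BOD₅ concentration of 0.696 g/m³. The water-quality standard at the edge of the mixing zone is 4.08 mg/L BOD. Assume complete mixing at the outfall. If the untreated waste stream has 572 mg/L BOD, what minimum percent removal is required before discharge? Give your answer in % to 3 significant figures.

42.9 %

Mass balance: 4.08·7.68 = 0.0798·Cₑ + 7.6·0.696.
Cₑ = (31.33 − 5.29) / 0.0798 = 326.4 mg/L.
Required removal = 1 − 326.4/572 = 42.94 %.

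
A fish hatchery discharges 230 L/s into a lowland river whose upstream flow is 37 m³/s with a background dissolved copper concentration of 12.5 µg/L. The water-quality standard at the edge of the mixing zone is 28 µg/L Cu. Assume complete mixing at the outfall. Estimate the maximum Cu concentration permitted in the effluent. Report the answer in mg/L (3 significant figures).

2.52 mg/L

230 L/s = 0.23 m³/s.
12.5 µg/L = 0.0125 mg/L.
28 µg/L = 0.028 mg/L.
Mass balance: 0.028·37.23 = 0.23·Cₑ + 37·0.0125.
Cₑ = (1.042 − 0.4625) / 0.23 = 2.521 mg/L.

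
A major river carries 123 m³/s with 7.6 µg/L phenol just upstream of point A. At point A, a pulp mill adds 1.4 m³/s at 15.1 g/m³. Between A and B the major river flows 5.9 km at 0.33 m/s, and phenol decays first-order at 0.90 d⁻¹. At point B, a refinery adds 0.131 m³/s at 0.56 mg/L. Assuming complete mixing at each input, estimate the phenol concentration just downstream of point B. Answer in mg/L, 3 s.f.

0.148 mg/L

7.6 µg/L = 0.0076 mg/L.
After input A: C = (123·0.0076 + 1.4·15.1) / 124.4 = 0.1775 mg/L.
Over the 5.9 km reach to input B (t = 1.788e+04 s = 0.2069 d), decay gives C = 0.1775·exp(−0.90·0.2069) = 0.1473 mg/L.
After input B: C = (124.4·0.1473 + 0.131·0.56) / 124.5 = 0.1477 mg/L.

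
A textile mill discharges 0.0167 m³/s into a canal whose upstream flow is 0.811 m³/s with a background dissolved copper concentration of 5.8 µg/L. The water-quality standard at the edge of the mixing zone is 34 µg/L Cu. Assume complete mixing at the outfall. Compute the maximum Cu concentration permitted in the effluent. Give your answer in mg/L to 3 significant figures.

5.8 µg/L = 0.0058 mg/L.
34 µg/L = 0.034 mg/L.
Mass balance: 0.034·0.8277 = 0.0167·Cₑ + 0.811·0.0058.
Cₑ = (0.02814 − 0.004704) / 0.0167 = 1.403 mg/L.

1.40 mg/L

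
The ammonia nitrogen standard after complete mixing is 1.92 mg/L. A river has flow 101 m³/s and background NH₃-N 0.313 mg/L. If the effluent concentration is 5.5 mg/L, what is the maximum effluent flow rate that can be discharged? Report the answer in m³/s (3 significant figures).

45.3 m³/s

Mass balance at complete mixing: C_std·(Q_w + Q_r) = Q_w·C_e + Q_r·C_b.
Rearranging, Q_w = Q_r·(C_std − C_b)/(C_e − C_std) = 101·(1.92 − 0.313) / (5.5 − 1.92) = 45.34 m³/s.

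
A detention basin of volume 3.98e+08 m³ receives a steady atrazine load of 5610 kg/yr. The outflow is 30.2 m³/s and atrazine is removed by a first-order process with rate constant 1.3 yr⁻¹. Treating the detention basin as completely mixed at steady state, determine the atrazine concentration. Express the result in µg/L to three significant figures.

3.82 µg/L

Outflow Q = 30.2 m³/s × 3.156e+07 s/yr = 9.53e+08 m³/yr.
Steady-state CSTR mass balance: W = Q·C + k·V·C, so C = W/(Q + kV).
Q + kV = 9.53e+08 + 1.3·3.98e+08 = 1.47e+09 m³/yr.
C = 5610/1.47e+09 = 3.815e-06 kg/m³ = 0.003815 mg/L = 3.815 µg/L.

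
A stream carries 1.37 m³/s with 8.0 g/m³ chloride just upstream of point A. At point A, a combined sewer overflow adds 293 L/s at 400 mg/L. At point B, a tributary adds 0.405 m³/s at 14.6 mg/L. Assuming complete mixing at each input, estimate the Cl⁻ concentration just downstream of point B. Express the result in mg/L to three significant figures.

64.8 mg/L

293 L/s = 0.293 m³/s.
After input A: C = (1.37·8 + 0.293·400) / 1.663 = 77.07 mg/L.
After input B: C = (1.663·77.07 + 0.405·14.6) / 2.068 = 64.83 mg/L.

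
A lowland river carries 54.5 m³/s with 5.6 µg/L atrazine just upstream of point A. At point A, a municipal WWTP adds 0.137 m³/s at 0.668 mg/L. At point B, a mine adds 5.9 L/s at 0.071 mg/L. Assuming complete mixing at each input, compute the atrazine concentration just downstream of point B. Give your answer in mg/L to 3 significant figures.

5.6 µg/L = 0.0056 mg/L.
After input A: C = (54.5·0.0056 + 0.137·0.668) / 54.64 = 0.007261 mg/L.
5.9 L/s = 0.0059 m³/s.
After input B: C = (54.64·0.007261 + 0.0059·0.071) / 54.64 = 0.007268 mg/L.

0.00727 mg/L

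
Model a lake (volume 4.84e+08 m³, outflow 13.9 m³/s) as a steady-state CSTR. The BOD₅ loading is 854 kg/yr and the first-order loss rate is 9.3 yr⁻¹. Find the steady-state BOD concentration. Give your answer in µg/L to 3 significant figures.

Outflow Q = 13.9 m³/s × 3.156e+07 s/yr = 4.387e+08 m³/yr.
Steady-state CSTR mass balance: W = Q·C + k·V·C, so C = W/(Q + kV).
Q + kV = 4.387e+08 + 9.3·4.84e+08 = 4.94e+09 m³/yr.
C = 854/4.94e+09 = 1.729e-07 kg/m³ = 0.0001729 mg/L = 0.1729 µg/L.

0.173 µg/L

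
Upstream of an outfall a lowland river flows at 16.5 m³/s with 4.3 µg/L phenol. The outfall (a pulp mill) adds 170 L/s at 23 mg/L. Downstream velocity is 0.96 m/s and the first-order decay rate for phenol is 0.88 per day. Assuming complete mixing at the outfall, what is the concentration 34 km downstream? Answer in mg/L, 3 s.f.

0.166 mg/L

170 L/s = 0.17 m³/s.
4.3 µg/L = 0.0043 mg/L.
After complete mixing, C₀ = (0.17·23 + 16.5·0.0043) / 16.67 = 0.2388 mg/L.
Travel time t = 3.4e+04 m / 0.96 m/s = 3.542e+04 s = 0.4099 d.
C = 0.2388·exp(−0.88·0.4099) = 0.2388·0.6972 = 0.1665 mg/L.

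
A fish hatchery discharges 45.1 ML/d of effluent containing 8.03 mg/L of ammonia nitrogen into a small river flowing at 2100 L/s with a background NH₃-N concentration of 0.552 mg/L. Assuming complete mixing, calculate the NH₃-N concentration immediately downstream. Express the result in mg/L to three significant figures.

2.04 mg/L

45.1 ML/d = 0.522 m³/s.
2100 L/s = 2.1 m³/s.
Conservation of mass across the mixing zone: C = (0.522·8.03 + 2.1·0.552) / (0.522 + 2.1) = 5.351/2.622 = 2.041 mg/L.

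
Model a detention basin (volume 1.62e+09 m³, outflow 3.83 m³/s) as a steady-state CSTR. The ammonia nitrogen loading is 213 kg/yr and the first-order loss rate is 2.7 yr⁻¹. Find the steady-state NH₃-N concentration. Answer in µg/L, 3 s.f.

0.0474 µg/L

Outflow Q = 3.83 m³/s × 3.156e+07 s/yr = 1.209e+08 m³/yr.
Steady-state CSTR mass balance: W = Q·C + k·V·C, so C = W/(Q + kV).
Q + kV = 1.209e+08 + 2.7·1.62e+09 = 4.495e+09 m³/yr.
C = 213/4.495e+09 = 4.739e-08 kg/m³ = 4.739e-05 mg/L = 0.04739 µg/L.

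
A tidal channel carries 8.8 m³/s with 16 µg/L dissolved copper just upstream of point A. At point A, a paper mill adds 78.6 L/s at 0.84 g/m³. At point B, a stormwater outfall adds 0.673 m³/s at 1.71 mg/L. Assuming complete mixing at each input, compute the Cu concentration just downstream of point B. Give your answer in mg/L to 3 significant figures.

16 µg/L = 0.016 mg/L.
78.6 L/s = 0.0786 m³/s.
After input A: C = (8.8·0.016 + 0.0786·0.84) / 8.879 = 0.02329 mg/L.
After input B: C = (8.879·0.02329 + 0.673·1.71) / 9.552 = 0.1421 mg/L.

0.142 mg/L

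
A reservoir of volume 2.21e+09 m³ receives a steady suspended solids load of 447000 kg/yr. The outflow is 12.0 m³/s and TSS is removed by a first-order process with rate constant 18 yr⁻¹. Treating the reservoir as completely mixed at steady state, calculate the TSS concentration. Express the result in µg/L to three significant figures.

Outflow Q = 12.0 m³/s × 3.156e+07 s/yr = 3.787e+08 m³/yr.
Steady-state CSTR mass balance: W = Q·C + k·V·C, so C = W/(Q + kV).
Q + kV = 3.787e+08 + 18·2.21e+09 = 4.016e+10 m³/yr.
C = 447000/4.016e+10 = 1.113e-05 kg/m³ = 0.01113 mg/L = 11.13 µg/L.

11.1 µg/L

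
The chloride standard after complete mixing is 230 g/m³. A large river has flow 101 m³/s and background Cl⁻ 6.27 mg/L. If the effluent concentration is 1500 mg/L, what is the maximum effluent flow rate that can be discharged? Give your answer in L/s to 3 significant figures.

Mass balance at complete mixing: C_std·(Q_w + Q_r) = Q_w·C_e + Q_r·C_b.
Rearranging, Q_w = Q_r·(C_std − C_b)/(C_e − C_std) = 101·(230 − 6.27) / (1500 − 230) = 17.79 m³/s.
= 1.779e+04 L/s.

17800 L/s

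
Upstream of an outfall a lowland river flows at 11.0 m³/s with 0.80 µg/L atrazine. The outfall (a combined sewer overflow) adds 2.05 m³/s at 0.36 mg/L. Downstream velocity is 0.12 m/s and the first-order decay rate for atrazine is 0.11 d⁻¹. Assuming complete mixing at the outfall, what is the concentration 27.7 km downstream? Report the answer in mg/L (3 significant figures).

0.0427 mg/L

0.80 µg/L = 0.0008 mg/L.
After complete mixing, C₀ = (2.05·0.36 + 11·0.0008) / 13.05 = 0.05723 mg/L.
Travel time t = 2.77e+04 m / 0.12 m/s = 2.308e+05 s = 2.672 d.
C = 0.05723·exp(−0.11·2.672) = 0.05723·0.7454 = 0.04265 mg/L.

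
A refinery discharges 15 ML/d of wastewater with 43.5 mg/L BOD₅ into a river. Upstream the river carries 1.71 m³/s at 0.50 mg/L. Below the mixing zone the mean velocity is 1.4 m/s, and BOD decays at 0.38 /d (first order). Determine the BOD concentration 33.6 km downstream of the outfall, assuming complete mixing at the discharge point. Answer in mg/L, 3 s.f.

4.02 mg/L

15 ML/d = 0.1736 m³/s.
After complete mixing, C₀ = (0.1736·43.5 + 1.71·0.5) / 1.884 = 4.463 mg/L.
Travel time t = 3.36e+04 m / 1.4 m/s = 2.4e+04 s = 0.2778 d.
C = 4.463·exp(−0.38·0.2778) = 4.463·0.8998 = 4.016 mg/L.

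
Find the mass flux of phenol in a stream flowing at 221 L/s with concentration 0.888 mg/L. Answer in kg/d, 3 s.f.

221 L/s = 0.221 m³/s.
Mass flux = Q·C = 0.221 m³/s × 0.888 g/m³ = 0.1962 g/s.
= 0.1962 g/s × 86.4 = 16.96 kg/d.

17.0 kg/d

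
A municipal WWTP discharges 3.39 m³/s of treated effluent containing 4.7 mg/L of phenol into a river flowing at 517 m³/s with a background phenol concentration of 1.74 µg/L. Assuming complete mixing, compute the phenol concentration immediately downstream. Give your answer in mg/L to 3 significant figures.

0.0323 mg/L

1.74 µg/L = 0.00174 mg/L.
Conservation of mass across the mixing zone: C = (3.39·4.7 + 517·0.00174) / (3.39 + 517) = 16.83/520.4 = 0.03235 mg/L.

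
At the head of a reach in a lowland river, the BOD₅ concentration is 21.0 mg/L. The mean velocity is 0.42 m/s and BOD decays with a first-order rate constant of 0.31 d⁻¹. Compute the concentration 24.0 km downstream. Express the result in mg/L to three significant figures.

Travel time t = 24.0 km / 0.42 m/s = 2.4e+04/0.42 = 5.714e+04 s = 0.6614 d.
First-order decay: C = 21.0·exp(−0.31·0.6614) = 21.0·0.8146 = 17.11 mg/L.

17.1 mg/L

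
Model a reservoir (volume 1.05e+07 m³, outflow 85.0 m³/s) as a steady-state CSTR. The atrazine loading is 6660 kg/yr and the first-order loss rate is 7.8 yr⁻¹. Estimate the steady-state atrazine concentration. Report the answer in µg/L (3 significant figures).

2.41 µg/L

Outflow Q = 85.0 m³/s × 3.156e+07 s/yr = 2.682e+09 m³/yr.
Steady-state CSTR mass balance: W = Q·C + k·V·C, so C = W/(Q + kV).
Q + kV = 2.682e+09 + 7.8·1.05e+07 = 2.764e+09 m³/yr.
C = 6660/2.764e+09 = 2.409e-06 kg/m³ = 0.002409 mg/L = 2.409 µg/L.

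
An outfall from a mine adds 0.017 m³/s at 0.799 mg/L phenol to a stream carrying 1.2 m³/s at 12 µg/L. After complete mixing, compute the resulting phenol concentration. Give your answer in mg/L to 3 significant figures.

12 µg/L = 0.012 mg/L.
Conservation of mass across the mixing zone: C = (0.017·0.799 + 1.2·0.012) / (0.017 + 1.2) = 0.02798/1.217 = 0.02299 mg/L.

0.0230 mg/L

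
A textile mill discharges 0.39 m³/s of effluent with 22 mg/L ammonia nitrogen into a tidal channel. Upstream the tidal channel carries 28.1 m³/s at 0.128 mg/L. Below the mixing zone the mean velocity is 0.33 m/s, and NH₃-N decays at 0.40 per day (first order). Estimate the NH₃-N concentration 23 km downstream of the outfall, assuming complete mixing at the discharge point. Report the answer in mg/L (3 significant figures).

0.310 mg/L

After complete mixing, C₀ = (0.39·22 + 28.1·0.128) / 28.49 = 0.4274 mg/L.
Travel time t = 2.3e+04 m / 0.33 m/s = 6.97e+04 s = 0.8067 d.
C = 0.4274·exp(−0.40·0.8067) = 0.4274·0.7242 = 0.3095 mg/L.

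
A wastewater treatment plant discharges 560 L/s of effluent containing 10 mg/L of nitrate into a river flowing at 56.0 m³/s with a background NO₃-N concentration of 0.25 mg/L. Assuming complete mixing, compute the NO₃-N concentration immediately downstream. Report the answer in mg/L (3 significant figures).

560 L/s = 0.56 m³/s.
Conservation of mass across the mixing zone: C = (0.56·10 + 56·0.25) / (0.56 + 56) = 19.6/56.56 = 0.3465 mg/L.

0.347 mg/L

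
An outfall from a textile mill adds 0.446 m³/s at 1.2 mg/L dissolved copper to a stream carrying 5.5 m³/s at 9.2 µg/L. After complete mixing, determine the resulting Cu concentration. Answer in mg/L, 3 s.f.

9.2 µg/L = 0.0092 mg/L.
Conservation of mass across the mixing zone: C = (0.446·1.2 + 5.5·0.0092) / (0.446 + 5.5) = 0.5858/5.946 = 0.09852 mg/L.

0.0985 mg/L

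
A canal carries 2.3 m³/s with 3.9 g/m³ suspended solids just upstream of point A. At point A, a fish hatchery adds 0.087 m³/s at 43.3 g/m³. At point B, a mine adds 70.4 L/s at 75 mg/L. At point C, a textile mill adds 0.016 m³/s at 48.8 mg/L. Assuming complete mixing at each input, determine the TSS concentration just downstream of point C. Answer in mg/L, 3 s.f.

After input A: C = (2.3·3.9 + 0.087·43.3) / 2.387 = 5.336 mg/L.
70.4 L/s = 0.0704 m³/s.
After input B: C = (2.387·5.336 + 0.0704·75) / 2.457 = 7.332 mg/L.
After input C: C = (2.457·7.332 + 0.016·48.8) / 2.473 = 7.6 mg/L.

7.60 mg/L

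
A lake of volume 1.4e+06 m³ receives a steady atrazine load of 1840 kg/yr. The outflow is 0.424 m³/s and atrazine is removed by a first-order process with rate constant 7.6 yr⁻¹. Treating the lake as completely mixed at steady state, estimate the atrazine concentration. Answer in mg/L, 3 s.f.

Outflow Q = 0.424 m³/s × 3.156e+07 s/yr = 1.338e+07 m³/yr.
Steady-state CSTR mass balance: W = Q·C + k·V·C, so C = W/(Q + kV).
Q + kV = 1.338e+07 + 7.6·1.4e+06 = 2.402e+07 m³/yr.
C = 1840/2.402e+07 = 7.66e-05 kg/m³ = 0.0766 mg/L.

0.0766 mg/L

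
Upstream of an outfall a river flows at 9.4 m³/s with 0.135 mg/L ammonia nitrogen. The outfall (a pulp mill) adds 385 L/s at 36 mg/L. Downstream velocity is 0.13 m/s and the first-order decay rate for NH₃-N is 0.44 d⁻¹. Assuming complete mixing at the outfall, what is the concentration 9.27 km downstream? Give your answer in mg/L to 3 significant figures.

385 L/s = 0.385 m³/s.
After complete mixing, C₀ = (0.385·36 + 9.4·0.135) / 9.785 = 1.546 mg/L.
Travel time t = 9270 m / 0.13 m/s = 7.131e+04 s = 0.8253 d.
C = 1.546·exp(−0.44·0.8253) = 1.546·0.6955 = 1.075 mg/L.

1.08 mg/L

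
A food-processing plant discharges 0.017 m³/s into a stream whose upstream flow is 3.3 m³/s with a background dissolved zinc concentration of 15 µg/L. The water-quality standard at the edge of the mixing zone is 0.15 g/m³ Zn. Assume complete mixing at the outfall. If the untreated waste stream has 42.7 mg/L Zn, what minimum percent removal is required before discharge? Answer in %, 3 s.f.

38.3 %

15 µg/L = 0.015 mg/L.
Mass balance: 0.15·3.317 = 0.017·Cₑ + 3.3·0.015.
Cₑ = (0.4975 − 0.0495) / 0.017 = 26.36 mg/L.
Required removal = 1 − 26.36/42.7 = 38.28 %.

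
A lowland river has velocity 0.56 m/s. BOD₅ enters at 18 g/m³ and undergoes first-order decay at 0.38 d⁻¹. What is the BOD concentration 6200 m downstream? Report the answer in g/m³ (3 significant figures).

17.1 g/m³

Travel time t = 6200 m / 0.56 m/s = 6200/0.56 = 1.107e+04 s = 0.1281 d.
First-order decay: C = 18·exp(−0.38·0.1281) = 18·0.9525 = 17.14 g/m³.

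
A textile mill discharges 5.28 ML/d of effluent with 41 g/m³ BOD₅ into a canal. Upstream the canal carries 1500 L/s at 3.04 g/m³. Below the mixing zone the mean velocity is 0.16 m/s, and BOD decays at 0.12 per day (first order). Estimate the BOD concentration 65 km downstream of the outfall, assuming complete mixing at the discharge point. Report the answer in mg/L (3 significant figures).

2.57 mg/L

5.28 ML/d = 0.06111 m³/s.
1500 L/s = 1.5 m³/s.
After complete mixing, C₀ = (0.06111·41 + 1.5·3.04) / 1.561 = 4.526 mg/L.
Travel time t = 6.5e+04 m / 0.16 m/s = 4.062e+05 s = 4.702 d.
C = 4.526·exp(−0.12·4.702) = 4.526·0.5688 = 2.574 mg/L.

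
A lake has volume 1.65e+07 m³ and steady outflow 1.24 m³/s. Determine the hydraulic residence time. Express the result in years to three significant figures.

0.422 yr

Q = 1.24 m³/s × 3.156e+07 s/yr = 3.913e+07 m³/yr.
Hydraulic residence time τ = V/Q = 1.65e+07/3.913e+07 = 0.4217 yr.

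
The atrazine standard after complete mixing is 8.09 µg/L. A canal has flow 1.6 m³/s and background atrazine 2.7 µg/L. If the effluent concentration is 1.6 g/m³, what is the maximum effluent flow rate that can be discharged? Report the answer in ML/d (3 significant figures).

2.7 µg/L = 0.0027 mg/L.
8.09 µg/L = 0.00809 mg/L.
Mass balance at complete mixing: C_std·(Q_w + Q_r) = Q_w·C_e + Q_r·C_b.
Rearranging, Q_w = Q_r·(C_std − C_b)/(C_e − C_std) = 1.6·(0.00809 − 0.0027) / (1.6 − 0.00809) = 0.005417 m³/s.
= 0.4681 ML/d.

0.468 ML/d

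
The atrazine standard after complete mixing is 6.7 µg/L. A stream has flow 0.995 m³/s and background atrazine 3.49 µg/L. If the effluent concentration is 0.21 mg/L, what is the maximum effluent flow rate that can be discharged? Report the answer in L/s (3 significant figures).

15.7 L/s

3.49 µg/L = 0.00349 mg/L.
6.7 µg/L = 0.0067 mg/L.
Mass balance at complete mixing: C_std·(Q_w + Q_r) = Q_w·C_e + Q_r·C_b.
Rearranging, Q_w = Q_r·(C_std − C_b)/(C_e − C_std) = 0.995·(0.0067 − 0.00349) / (0.21 − 0.0067) = 0.01571 m³/s.
= 15.71 L/s.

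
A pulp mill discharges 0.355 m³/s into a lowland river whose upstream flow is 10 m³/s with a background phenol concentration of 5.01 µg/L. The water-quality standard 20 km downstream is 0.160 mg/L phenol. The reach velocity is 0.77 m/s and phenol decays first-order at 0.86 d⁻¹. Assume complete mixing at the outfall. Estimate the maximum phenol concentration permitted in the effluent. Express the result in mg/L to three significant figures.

5.01 µg/L = 0.00501 mg/L.
Travel time to the compliance point: t = 2e+04/0.77 = 2.597e+04 s = 0.3006 d; decay factor exp(−0.86·0.3006) = 0.7722.
So the concentration just after mixing may be at most 0.16/0.7722 = 0.2072 mg/L.
Mass balance: 0.2072·10.36 = 0.355·Cₑ + 10·0.00501.
Cₑ = (2.146 − 0.0501) / 0.355 = 5.903 mg/L.

5.90 mg/L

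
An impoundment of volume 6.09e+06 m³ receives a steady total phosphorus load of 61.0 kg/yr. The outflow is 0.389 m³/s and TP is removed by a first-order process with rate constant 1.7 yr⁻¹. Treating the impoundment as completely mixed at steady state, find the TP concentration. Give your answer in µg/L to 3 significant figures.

2.70 µg/L

Outflow Q = 0.389 m³/s × 3.156e+07 s/yr = 1.228e+07 m³/yr.
Steady-state CSTR mass balance: W = Q·C + k·V·C, so C = W/(Q + kV).
Q + kV = 1.228e+07 + 1.7·6.09e+06 = 2.263e+07 m³/yr.
C = 61.0/2.263e+07 = 2.696e-06 kg/m³ = 0.002696 mg/L = 2.696 µg/L.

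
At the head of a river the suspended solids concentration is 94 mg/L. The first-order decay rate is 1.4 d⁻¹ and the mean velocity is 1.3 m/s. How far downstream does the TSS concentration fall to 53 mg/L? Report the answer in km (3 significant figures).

From C = C₀·e^(−kt), t = ln(C₀/C)/k = ln(94/53)/1.4 = 0.573/1.4 = 0.4093 d.
Distance = v·t = 1.3 m/s × 3.536e+04 s = 4.597e+04 m = 45.97 km.

46.0 km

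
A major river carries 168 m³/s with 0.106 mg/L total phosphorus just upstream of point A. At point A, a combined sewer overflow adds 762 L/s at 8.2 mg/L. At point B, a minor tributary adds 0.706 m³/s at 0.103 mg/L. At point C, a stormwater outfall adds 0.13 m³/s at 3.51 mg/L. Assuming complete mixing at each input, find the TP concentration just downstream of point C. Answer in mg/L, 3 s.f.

762 L/s = 0.762 m³/s.
After input A: C = (168·0.106 + 0.762·8.2) / 168.8 = 0.1425 mg/L.
After input B: C = (168.8·0.1425 + 0.706·0.103) / 169.5 = 0.1424 mg/L.
After input C: C = (169.5·0.1424 + 0.13·3.51) / 169.6 = 0.145 mg/L.

0.145 mg/L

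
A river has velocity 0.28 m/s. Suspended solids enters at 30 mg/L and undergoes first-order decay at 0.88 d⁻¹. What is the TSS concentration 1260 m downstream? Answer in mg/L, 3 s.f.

Travel time t = 1260 m / 0.28 m/s = 1260/0.28 = 4500 s = 0.05208 d.
First-order decay: C = 30·exp(−0.88·0.05208) = 30·0.9552 = 28.66 mg/L.

28.7 mg/L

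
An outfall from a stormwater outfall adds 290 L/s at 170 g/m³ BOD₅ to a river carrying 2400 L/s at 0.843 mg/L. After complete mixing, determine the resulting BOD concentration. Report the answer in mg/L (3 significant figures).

19.1 mg/L

290 L/s = 0.29 m³/s.
2400 L/s = 2.4 m³/s.
Conservation of mass across the mixing zone: C = (0.29·170 + 2.4·0.843) / (0.29 + 2.4) = 51.32/2.69 = 19.08 mg/L.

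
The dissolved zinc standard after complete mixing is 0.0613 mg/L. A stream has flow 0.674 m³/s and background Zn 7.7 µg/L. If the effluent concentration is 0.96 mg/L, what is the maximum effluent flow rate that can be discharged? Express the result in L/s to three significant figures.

40.2 L/s

7.7 µg/L = 0.0077 mg/L.
Mass balance at complete mixing: C_std·(Q_w + Q_r) = Q_w·C_e + Q_r·C_b.
Rearranging, Q_w = Q_r·(C_std − C_b)/(C_e − C_std) = 0.674·(0.0613 − 0.0077) / (0.96 − 0.0613) = 0.0402 m³/s.
= 40.2 L/s.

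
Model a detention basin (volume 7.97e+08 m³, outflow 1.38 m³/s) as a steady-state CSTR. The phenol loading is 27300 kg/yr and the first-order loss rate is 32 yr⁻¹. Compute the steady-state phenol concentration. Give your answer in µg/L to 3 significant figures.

1.07 µg/L

Outflow Q = 1.38 m³/s × 3.156e+07 s/yr = 4.355e+07 m³/yr.
Steady-state CSTR mass balance: W = Q·C + k·V·C, so C = W/(Q + kV).
Q + kV = 4.355e+07 + 32·7.97e+08 = 2.555e+10 m³/yr.
C = 27300/2.555e+10 = 1.069e-06 kg/m³ = 0.001069 mg/L = 1.069 µg/L.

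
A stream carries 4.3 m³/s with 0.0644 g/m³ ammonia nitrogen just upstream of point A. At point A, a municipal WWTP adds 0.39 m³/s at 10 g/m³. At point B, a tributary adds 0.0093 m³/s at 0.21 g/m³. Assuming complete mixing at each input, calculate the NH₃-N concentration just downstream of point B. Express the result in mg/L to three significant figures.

0.889 mg/L

After input A: C = (4.3·0.0644 + 0.39·10) / 4.69 = 0.8906 mg/L.
After input B: C = (4.69·0.8906 + 0.0093·0.21) / 4.699 = 0.8893 mg/L.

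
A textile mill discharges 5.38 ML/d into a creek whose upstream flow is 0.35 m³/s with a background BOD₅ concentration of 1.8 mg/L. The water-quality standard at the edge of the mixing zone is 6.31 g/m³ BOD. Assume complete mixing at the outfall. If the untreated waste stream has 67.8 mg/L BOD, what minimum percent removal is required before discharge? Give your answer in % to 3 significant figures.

53.3 %

5.38 ML/d = 0.06227 m³/s.
Mass balance: 6.31·0.4123 = 0.06227·Cₑ + 0.35·1.8.
Cₑ = (2.601 − 0.63) / 0.06227 = 31.66 mg/L.
Required removal = 1 − 31.66/67.8 = 53.3 %.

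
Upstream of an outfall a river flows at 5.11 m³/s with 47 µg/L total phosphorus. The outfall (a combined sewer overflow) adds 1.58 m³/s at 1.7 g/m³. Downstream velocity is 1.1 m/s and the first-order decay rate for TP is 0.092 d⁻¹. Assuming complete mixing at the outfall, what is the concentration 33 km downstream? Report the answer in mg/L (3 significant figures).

47 µg/L = 0.047 mg/L.
After complete mixing, C₀ = (1.58·1.7 + 5.11·0.047) / 6.69 = 0.4374 mg/L.
Travel time t = 3.3e+04 m / 1.1 m/s = 3e+04 s = 0.3472 d.
C = 0.4374·exp(−0.092·0.3472) = 0.4374·0.9686 = 0.4236 mg/L.

0.424 mg/L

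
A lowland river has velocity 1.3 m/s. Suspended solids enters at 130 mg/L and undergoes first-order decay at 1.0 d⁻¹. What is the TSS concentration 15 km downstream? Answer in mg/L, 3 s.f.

Travel time t = 15 km / 1.3 m/s = 1.5e+04/1.3 = 1.154e+04 s = 0.1335 d.
First-order decay: C = 130·exp(−1.0·0.1335) = 130·0.875 = 113.7 mg/L.

114 mg/L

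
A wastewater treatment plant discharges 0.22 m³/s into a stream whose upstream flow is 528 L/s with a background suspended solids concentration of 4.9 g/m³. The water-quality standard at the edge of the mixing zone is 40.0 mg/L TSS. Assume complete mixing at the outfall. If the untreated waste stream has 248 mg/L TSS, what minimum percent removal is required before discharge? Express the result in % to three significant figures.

49.9 %

528 L/s = 0.528 m³/s.
Mass balance: 40·0.748 = 0.22·Cₑ + 0.528·4.9.
Cₑ = (29.92 − 2.587) / 0.22 = 124.2 mg/L.
Required removal = 1 − 124.2/248 = 49.9 %.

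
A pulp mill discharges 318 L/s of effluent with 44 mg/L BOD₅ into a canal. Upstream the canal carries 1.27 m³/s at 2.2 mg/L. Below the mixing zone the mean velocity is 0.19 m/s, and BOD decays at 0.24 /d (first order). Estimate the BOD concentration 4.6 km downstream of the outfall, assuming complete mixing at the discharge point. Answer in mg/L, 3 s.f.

318 L/s = 0.318 m³/s.
After complete mixing, C₀ = (0.318·44 + 1.27·2.2) / 1.588 = 10.57 mg/L.
Travel time t = 4600 m / 0.19 m/s = 2.421e+04 s = 0.2802 d.
C = 10.57·exp(−0.24·0.2802) = 10.57·0.935 = 9.883 mg/L.

9.88 mg/L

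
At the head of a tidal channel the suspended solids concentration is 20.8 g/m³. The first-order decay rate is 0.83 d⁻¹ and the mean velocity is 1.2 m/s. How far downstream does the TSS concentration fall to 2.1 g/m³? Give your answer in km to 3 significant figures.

286 km

From C = C₀·e^(−kt), t = ln(C₀/C)/k = ln(20.8/2.1)/0.83 = 2.293/0.83 = 2.763 d.
Distance = v·t = 1.2 m/s × 2.387e+05 s = 2.864e+05 m = 286.4 km.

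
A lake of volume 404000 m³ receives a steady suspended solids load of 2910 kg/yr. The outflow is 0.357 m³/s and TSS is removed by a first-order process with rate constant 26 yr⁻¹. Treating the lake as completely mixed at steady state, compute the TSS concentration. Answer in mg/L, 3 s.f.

0.134 mg/L

Outflow Q = 0.357 m³/s × 3.156e+07 s/yr = 1.127e+07 m³/yr.
Steady-state CSTR mass balance: W = Q·C + k·V·C, so C = W/(Q + kV).
Q + kV = 1.127e+07 + 26·404000 = 2.177e+07 m³/yr.
C = 2910/2.177e+07 = 0.0001337 kg/m³ = 0.1337 mg/L.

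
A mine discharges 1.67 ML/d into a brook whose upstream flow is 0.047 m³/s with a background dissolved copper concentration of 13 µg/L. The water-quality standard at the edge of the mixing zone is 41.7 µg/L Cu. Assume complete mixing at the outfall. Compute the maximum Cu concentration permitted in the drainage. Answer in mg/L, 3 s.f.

1.67 ML/d = 0.01933 m³/s.
13 µg/L = 0.013 mg/L.
41.7 µg/L = 0.0417 mg/L.
Mass balance: 0.0417·0.06633 = 0.01933·Cₑ + 0.047·0.013.
Cₑ = (0.002766 − 0.000611) / 0.01933 = 0.1115 mg/L.

0.111 mg/L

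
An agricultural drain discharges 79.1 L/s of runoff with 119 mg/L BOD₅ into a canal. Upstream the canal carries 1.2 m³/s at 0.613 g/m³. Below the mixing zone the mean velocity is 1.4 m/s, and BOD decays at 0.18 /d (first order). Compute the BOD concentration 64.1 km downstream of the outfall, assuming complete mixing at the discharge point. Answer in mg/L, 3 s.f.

7.21 mg/L

79.1 L/s = 0.0791 m³/s.
After complete mixing, C₀ = (0.0791·119 + 1.2·0.613) / 1.279 = 7.934 mg/L.
Travel time t = 6.41e+04 m / 1.4 m/s = 4.579e+04 s = 0.5299 d.
C = 7.934·exp(−0.18·0.5299) = 7.934·0.909 = 7.212 mg/L.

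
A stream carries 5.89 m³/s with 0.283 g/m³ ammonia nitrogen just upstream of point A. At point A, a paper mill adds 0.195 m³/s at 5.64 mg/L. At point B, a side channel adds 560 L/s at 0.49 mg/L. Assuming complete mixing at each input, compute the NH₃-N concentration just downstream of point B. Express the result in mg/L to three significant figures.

After input A: C = (5.89·0.283 + 0.195·5.64) / 6.085 = 0.4547 mg/L.
560 L/s = 0.56 m³/s.
After input B: C = (6.085·0.4547 + 0.56·0.49) / 6.645 = 0.4576 mg/L.

0.458 mg/L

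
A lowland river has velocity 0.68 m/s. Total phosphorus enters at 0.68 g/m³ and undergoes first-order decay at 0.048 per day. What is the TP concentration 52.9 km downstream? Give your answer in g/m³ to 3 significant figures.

Travel time t = 52.9 km / 0.68 m/s = 5.29e+04/0.68 = 7.779e+04 s = 0.9004 d.
First-order decay: C = 0.68·exp(−0.048·0.9004) = 0.68·0.9577 = 0.6512 g/m³.

0.651 g/m³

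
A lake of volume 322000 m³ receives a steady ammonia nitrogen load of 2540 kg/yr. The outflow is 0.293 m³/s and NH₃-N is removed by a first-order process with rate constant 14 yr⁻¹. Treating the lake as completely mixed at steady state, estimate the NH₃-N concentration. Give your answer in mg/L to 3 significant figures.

0.185 mg/L

Outflow Q = 0.293 m³/s × 3.156e+07 s/yr = 9.246e+06 m³/yr.
Steady-state CSTR mass balance: W = Q·C + k·V·C, so C = W/(Q + kV).
Q + kV = 9.246e+06 + 14·322000 = 1.375e+07 m³/yr.
C = 2540/1.375e+07 = 0.0001847 kg/m³ = 0.1847 mg/L.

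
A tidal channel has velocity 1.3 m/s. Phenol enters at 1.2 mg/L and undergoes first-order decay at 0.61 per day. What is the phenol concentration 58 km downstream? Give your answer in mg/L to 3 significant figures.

0.876 mg/L

Travel time t = 58 km / 1.3 m/s = 5.8e+04/1.3 = 4.462e+04 s = 0.5164 d.
First-order decay: C = 1.2·exp(−0.61·0.5164) = 1.2·0.7298 = 0.8758 mg/L.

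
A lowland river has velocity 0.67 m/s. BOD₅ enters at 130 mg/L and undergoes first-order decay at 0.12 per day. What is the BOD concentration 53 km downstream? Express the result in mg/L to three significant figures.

Travel time t = 53 km / 0.67 m/s = 5.3e+04/0.67 = 7.91e+04 s = 0.9156 d.
First-order decay: C = 130·exp(−0.12·0.9156) = 130·0.896 = 116.5 mg/L.

116 mg/L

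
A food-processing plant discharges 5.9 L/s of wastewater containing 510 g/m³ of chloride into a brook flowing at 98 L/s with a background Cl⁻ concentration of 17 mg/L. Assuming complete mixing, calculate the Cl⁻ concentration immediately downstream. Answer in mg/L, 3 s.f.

5.9 L/s = 0.0059 m³/s.
98 L/s = 0.098 m³/s.
By mass balance at complete mixing, C = (0.0059·510 + 0.098·17) / (0.0059 + 0.098) = 4.675/0.1039 = 45 mg/L.

45.0 mg/L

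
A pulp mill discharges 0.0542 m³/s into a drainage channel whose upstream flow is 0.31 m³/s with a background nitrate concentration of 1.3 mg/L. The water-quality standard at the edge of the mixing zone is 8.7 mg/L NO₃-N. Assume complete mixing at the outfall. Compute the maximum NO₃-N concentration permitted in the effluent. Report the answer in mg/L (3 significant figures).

51.0 mg/L

Mass balance: 8.7·0.3642 = 0.0542·Cₑ + 0.31·1.3.
Cₑ = (3.169 − 0.403) / 0.0542 = 51.02 mg/L.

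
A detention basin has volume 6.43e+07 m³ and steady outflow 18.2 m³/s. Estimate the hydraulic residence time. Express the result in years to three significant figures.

0.112 yr

Q = 18.2 m³/s × 3.156e+07 s/yr = 5.743e+08 m³/yr.
Hydraulic residence time τ = V/Q = 6.43e+07/5.743e+08 = 0.112 yr.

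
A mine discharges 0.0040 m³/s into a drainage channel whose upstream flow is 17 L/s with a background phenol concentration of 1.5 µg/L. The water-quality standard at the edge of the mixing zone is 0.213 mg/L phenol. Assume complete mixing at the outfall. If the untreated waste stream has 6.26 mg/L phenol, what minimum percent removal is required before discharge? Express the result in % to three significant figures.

17 L/s = 0.017 m³/s.
1.5 µg/L = 0.0015 mg/L.
Mass balance: 0.213·0.021 = 0.004·Cₑ + 0.017·0.0015.
Cₑ = (0.004473 − 2.55e-05) / 0.004 = 1.112 mg/L.
Required removal = 1 − 1.112/6.26 = 82.24 %.

82.2 %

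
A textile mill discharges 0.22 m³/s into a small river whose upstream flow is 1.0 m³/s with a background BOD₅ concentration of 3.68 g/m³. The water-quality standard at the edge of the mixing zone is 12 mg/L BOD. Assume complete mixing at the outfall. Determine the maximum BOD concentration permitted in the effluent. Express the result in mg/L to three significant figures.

49.8 mg/L

Mass balance: 12·1.22 = 0.22·Cₑ + 1·3.68.
Cₑ = (14.64 − 3.68) / 0.22 = 49.82 mg/L.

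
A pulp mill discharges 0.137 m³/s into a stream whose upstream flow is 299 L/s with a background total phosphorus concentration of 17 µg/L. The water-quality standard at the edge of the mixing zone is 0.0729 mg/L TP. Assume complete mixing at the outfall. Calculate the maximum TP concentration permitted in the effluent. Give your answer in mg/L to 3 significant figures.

0.195 mg/L

299 L/s = 0.299 m³/s.
17 µg/L = 0.017 mg/L.
Mass balance: 0.0729·0.436 = 0.137·Cₑ + 0.299·0.017.
Cₑ = (0.03178 − 0.005083) / 0.137 = 0.1949 mg/L.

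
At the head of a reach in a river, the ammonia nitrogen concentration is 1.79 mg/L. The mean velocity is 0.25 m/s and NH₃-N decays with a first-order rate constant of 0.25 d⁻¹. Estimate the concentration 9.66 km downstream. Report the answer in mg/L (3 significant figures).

Travel time t = 9.66 km / 0.25 m/s = 9660/0.25 = 3.864e+04 s = 0.4472 d.
First-order decay: C = 1.79·exp(−0.25·0.4472) = 1.79·0.8942 = 1.601 mg/L.

1.60 mg/L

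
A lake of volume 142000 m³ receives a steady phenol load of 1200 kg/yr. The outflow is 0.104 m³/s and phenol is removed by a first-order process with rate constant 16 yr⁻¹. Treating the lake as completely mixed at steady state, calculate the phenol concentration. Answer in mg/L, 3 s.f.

Outflow Q = 0.104 m³/s × 3.156e+07 s/yr = 3.282e+06 m³/yr.
Steady-state CSTR mass balance: W = Q·C + k·V·C, so C = W/(Q + kV).
Q + kV = 3.282e+06 + 16·142000 = 5.554e+06 m³/yr.
C = 1200/5.554e+06 = 0.0002161 kg/m³ = 0.2161 mg/L.

0.216 mg/L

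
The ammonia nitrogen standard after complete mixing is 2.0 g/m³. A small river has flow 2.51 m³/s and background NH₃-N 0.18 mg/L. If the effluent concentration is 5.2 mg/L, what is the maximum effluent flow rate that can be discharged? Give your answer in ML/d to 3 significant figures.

Mass balance at complete mixing: C_std·(Q_w + Q_r) = Q_w·C_e + Q_r·C_b.
Rearranging, Q_w = Q_r·(C_std − C_b)/(C_e − C_std) = 2.51·(2 − 0.18) / (5.2 − 2) = 1.428 m³/s.
= 123.3 ML/d.

123 ML/d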